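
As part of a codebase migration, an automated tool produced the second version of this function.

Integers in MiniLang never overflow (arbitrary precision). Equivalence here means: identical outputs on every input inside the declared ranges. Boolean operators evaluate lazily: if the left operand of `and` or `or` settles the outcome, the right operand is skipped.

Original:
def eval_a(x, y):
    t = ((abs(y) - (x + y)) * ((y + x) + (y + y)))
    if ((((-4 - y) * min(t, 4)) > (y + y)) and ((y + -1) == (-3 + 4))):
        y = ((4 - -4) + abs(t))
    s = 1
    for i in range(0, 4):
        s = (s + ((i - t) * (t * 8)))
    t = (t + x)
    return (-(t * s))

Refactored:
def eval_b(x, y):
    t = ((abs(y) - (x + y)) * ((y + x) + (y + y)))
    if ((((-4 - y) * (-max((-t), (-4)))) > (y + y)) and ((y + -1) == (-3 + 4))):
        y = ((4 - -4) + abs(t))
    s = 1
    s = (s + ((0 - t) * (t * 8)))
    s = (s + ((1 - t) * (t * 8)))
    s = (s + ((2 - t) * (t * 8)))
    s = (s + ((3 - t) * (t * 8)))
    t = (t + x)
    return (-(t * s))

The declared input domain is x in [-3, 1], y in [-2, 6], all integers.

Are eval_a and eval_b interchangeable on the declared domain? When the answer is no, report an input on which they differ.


Behavior is preserved: although min/max/abs usage differs; also loop structure differs; also local variable names differ; also arithmetic usage differs; also statement counts differ; also constant usage differs, the outputs never diverge.
Spot check at x=-3, y=-1 — eval_a: t = -30; ((((-4 - y) * min(t, 4)) > (y + y)) and ((y + -1) == (-3 + 4))) -> false; s = 1; [i=0]; s = -7199; [i=1]; s = -14639; [i=2]; s = -22319; [i=3]; s = -30239; t = -33; return -997887. eval_b: t = -30; ((((-4 - y) * (-max((-t), (-4)))) > (y + y)) and ((y + -1) == (-3 + 4))) -> false; s = 1; s = -7199; s = -14639; s = -22319; s = -30239; t = -33; return -997887. Both give -997887.
An exhaustive pass over the 45 declared inputs shows identical outputs.
verdict: equivalent


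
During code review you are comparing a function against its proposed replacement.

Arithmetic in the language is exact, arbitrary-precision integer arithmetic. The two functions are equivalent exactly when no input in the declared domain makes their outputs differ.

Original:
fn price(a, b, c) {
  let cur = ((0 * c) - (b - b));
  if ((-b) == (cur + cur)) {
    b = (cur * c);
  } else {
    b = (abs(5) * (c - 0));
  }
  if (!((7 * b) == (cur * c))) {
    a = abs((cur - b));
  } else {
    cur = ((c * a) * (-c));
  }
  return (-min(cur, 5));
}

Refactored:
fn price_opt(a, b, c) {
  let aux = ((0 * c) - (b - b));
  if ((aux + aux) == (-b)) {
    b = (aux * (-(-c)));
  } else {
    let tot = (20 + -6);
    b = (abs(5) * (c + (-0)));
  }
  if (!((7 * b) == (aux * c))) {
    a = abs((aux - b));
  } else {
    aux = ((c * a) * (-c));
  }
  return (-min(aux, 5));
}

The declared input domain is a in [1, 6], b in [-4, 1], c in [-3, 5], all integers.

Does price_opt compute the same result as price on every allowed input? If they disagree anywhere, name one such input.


Comparing the listings, the differences include: arithmetic usage differs, constant usage differs, local variable names differ, statement counts differ.
Tracing a=1, b=-2, c=0: price: cur = 0; ((-b) == (cur + cur)) -> false; b = 0; (!((7 * b) == (cur * c))) -> false; cur = 0; return 0 | price_opt: aux = 0; ((aux + aux) == (-b)) -> false; tot = 14; b = 0; (!((7 * b) == (aux * c))) -> false; aux = 0; return 0 — matching result 0.
Across all 324 domain points the two functions coincide.
verdict: equivalent


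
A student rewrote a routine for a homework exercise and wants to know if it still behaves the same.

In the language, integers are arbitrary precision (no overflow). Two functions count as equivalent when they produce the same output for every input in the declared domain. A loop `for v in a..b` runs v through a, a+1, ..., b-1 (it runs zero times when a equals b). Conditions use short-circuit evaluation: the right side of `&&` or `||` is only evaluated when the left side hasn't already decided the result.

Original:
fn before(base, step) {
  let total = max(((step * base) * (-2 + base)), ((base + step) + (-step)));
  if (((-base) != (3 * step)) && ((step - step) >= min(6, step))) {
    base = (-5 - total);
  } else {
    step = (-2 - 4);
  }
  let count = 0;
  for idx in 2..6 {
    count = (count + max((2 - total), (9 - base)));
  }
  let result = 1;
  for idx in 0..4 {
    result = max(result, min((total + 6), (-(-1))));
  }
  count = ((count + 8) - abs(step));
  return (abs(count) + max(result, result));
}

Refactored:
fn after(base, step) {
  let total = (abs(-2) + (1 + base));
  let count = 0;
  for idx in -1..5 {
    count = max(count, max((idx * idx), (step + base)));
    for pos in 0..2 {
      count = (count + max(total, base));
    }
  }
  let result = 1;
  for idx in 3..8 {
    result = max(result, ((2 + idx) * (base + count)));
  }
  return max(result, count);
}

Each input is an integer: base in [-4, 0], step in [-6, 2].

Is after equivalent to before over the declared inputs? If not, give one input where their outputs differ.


Input base=-4, step=-6: 43 from before versus 90 from after.
verdict: not equivalent; witness: base=-4, step=-6


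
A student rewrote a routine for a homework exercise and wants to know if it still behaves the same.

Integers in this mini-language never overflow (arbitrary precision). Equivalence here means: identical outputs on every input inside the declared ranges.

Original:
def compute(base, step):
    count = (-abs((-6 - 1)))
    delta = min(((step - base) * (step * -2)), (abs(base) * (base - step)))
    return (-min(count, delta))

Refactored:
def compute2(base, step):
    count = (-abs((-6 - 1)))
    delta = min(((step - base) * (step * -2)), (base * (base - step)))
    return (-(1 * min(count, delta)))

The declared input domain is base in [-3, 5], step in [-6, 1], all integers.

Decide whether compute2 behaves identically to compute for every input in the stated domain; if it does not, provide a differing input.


The rewrite breaks on base=-3, step=0, where the results are 9 and 7.
compute: count = -7; delta = -9; return 9
compute2: count = -7; delta = 0; return 7
verdict: not equivalent; witness: base=-3, step=0


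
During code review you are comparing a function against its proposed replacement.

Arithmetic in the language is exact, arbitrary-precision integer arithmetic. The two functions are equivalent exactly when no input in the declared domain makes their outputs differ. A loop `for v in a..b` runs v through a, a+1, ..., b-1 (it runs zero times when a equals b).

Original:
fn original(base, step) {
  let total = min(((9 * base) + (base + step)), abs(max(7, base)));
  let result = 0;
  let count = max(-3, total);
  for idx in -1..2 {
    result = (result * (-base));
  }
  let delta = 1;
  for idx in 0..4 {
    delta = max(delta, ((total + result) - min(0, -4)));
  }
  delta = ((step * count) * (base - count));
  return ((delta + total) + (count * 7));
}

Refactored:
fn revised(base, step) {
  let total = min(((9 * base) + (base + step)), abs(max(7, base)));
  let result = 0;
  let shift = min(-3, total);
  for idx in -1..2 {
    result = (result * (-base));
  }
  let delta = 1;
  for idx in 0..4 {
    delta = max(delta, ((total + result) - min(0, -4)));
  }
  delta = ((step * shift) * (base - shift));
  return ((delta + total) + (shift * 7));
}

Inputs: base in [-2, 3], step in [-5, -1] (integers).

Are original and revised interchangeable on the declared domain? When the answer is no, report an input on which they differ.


Evaluate both at base=-2, step=-5.
original: total := -25 | result := 0 | count := -3 | iter idx=-1: | result := 0 | iter idx=0: | result := 0 | iter idx=1: | result := 0 | delta := 1 | iter idx=0: | delta := 1 | iter idx=1: | delta := 1 | iter idx=2: | delta := 1 | iter idx=3: | delta := 1 | delta := 15 | result -31
revised: total := -25 | result := 0 | shift := -25 | iter idx=-1: | result := 0 | iter idx=0: | result := 0 | iter idx=1: | result := 0 | delta := 1 | iter idx=0: | delta := 1 | iter idx=1: | delta := 1 | iter idx=2: | delta := 1 | iter idx=3: | delta := 1 | delta := 2875 | result 2675
-31 != 2675, so the rewrite changes behavior.
verdict: not equivalent; witness: base=-2, step=-5


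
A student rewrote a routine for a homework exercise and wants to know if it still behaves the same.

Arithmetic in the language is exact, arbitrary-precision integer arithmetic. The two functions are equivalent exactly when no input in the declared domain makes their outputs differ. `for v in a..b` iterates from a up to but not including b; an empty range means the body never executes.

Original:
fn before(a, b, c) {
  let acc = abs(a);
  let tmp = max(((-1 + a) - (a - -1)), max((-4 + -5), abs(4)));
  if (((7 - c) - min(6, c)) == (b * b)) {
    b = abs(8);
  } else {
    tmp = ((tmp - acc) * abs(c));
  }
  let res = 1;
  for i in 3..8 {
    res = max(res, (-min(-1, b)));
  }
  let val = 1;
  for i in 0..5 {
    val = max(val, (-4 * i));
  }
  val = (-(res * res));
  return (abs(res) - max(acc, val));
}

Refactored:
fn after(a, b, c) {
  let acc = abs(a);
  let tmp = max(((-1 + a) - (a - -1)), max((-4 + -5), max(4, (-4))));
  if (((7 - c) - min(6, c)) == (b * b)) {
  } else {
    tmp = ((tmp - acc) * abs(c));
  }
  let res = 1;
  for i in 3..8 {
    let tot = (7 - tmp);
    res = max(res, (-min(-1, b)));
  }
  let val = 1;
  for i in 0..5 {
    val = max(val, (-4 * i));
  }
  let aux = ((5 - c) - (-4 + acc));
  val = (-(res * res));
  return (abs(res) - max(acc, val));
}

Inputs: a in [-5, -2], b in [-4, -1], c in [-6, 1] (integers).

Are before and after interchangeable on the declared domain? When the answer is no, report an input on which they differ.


Take a=-5, b=-3, c=-1.
before: acc = 5; tmp = 4; (((7 - c) - min(6, c)) == (b * b)) -> true; b = 8; res = 1; [i=3]; res = 1; [i=4]; res = 1; [i=5]; res = 1; [i=6]; res = 1; [i=7]; res = 1; val = 1; [i=0]; val = 1; [i=1]; val = 1; [i=2]; val = 1; [i=3]; val = 1; [i=4]; val = 1; val = -1; return -4
after: acc = 5; tmp = 4; (((7 - c) - min(6, c)) == (b * b)) -> true; res = 1; [i=3]; tot = 3; res = 3; [i=4]; tot = 3; res = 3; [i=5]; tot = 3; res = 3; [i=6]; tot = 3; res = 3; [i=7]; tot = 3; res = 3; val = 1; [i=0]; val = 1; [i=1]; val = 1; [i=2]; val = 1; [i=3]; val = 1; [i=4]; val = 1; aux = 5; val = -9; return -2
-4 against -2: the behavior changed.
verdict: not equivalent; witness: a=-5, b=-3, c=-1


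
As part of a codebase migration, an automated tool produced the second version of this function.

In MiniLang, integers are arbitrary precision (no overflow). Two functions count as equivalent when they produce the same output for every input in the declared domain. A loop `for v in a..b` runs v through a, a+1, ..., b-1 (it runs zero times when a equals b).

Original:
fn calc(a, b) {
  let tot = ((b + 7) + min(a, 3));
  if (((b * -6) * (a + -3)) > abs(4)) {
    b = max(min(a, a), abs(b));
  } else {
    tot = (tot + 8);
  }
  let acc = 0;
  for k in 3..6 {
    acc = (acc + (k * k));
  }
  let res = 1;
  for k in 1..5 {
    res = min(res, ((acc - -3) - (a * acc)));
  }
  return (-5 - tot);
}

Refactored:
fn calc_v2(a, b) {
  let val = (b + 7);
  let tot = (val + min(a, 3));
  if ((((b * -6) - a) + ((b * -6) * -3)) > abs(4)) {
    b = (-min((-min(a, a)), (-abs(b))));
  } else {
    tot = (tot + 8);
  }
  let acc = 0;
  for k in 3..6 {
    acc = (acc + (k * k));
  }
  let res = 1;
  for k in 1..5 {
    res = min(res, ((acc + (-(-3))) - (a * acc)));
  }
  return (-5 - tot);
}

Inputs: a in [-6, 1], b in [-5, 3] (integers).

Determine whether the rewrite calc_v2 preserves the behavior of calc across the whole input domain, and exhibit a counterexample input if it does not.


Consider the input a=-6, b=0.
calc: tot=1, then (((b * -6) * (a + -3)) > abs(4)) is false, then tot=9, then acc=0, then (k=3), then acc=9, then (k=4), then acc=25, then (k=5), then acc=50, then res=1, then (k=1), then res=1, then (k=2), then res=1, then (k=3), then res=1, then (k=4), then res=1, then returns -14
calc_v2: val=7, then tot=1, then ((((b * -6) - a) + ((b * -6) * -3)) > abs(4)) is true, then b=0, then acc=0, then (k=3), then acc=9, then (k=4), then acc=25, then (k=5), then acc=50, then res=1, then (k=1), then res=1, then (k=2), then res=1, then (k=3), then res=1, then (k=4), then res=1, then returns -6
-14 != -6, so the rewrite changes behavior.
verdict: not equivalent; witness: a=-6, b=0


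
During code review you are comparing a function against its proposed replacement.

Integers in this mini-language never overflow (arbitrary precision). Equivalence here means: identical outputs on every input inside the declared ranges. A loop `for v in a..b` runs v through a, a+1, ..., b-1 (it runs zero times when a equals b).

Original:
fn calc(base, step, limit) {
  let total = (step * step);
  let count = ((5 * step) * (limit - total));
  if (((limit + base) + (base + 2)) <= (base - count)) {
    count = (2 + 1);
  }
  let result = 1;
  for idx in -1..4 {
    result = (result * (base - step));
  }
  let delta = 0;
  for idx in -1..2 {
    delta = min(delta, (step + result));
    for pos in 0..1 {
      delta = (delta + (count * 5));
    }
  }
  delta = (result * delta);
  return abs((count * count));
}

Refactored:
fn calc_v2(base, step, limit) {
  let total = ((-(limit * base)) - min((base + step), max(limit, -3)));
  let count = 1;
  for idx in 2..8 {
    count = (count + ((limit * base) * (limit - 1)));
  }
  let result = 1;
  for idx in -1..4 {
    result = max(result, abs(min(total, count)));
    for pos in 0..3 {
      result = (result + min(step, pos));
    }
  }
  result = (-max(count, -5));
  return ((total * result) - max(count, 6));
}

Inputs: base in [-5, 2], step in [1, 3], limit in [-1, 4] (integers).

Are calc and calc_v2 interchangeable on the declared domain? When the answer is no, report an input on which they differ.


Run the pair on base=-5, step=1, limit=-1.
calc: total := 1 | count := -10 | (((limit + base) + (base + 2)) <= (base - count)): true | count := 3 | result := 1 | iter idx=-1: | result := -6 | iter idx=0: | result := 36 | iter idx=1: | result := -216 | iter idx=2: | result := 1296 | iter idx=3: | result := -7776 | delta := 0 | iter idx=-1: | delta := -7775 | iter pos=0: | delta := -7760 | iter idx=0: | delta := -7775 | iter pos=0: | delta := -7760 | iter idx=1: | delta := -7775 | iter pos=0: | delta := -7760 | delta := 60341760 | result 9
calc_v2: total := -1 | count := 1 | iter idx=2: | count := -9 | iter idx=3: | count := -19 | iter idx=4: | count := -29 | iter idx=5: | count := -39 | iter idx=6: | count := -49 | iter idx=7: | count := -59 | result := 1 | iter idx=-1: | result := 59 | iter pos=0: | result := 59 | iter pos=1: | result := 60 | iter pos=2: | result := 61 | iter idx=0: | result := 61 | iter pos=0: | result := 61 | iter pos=1: | result := 62 | iter pos=2: | result := 63 | iter idx=1: | result := 63 | iter pos=0: | result := 63 | iter pos=1: | result := 64 | iter pos=2: | result := 65 | iter idx=2: | result := 65 | iter pos=0: | result := 65 | iter pos=1: | result := 66 | iter pos=2: | result := 67 | iter idx=3: | result := 67 | iter pos=0: | result := 67 | iter pos=1: | result := 68 | iter pos=2: | result := 69 | result := 5 | result -11
9 and -11 differ, so these are not the same function on this domain.
verdict: not equivalent; witness: base=-5, step=1, limit=-1


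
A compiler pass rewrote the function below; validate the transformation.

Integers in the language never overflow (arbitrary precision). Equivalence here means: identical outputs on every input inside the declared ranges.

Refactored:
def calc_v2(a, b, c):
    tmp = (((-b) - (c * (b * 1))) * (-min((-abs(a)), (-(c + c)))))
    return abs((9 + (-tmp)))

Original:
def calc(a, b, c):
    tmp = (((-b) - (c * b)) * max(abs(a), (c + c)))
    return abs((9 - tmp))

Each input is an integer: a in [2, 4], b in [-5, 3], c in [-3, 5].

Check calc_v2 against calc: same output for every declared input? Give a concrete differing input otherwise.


Equivalent — the differences include arithmetic usage differs; constant usage differs; min/max/abs usage differs, yet no declared input distinguishes the two.
As a probe, take a=3, b=-1, c=3: calc runs tmp=24, then returns 15; calc_v2 runs tmp=24, then returns 15; both end at 15.
Sweeping the whole domain (243 inputs) finds no disagreement.
verdict: equivalent


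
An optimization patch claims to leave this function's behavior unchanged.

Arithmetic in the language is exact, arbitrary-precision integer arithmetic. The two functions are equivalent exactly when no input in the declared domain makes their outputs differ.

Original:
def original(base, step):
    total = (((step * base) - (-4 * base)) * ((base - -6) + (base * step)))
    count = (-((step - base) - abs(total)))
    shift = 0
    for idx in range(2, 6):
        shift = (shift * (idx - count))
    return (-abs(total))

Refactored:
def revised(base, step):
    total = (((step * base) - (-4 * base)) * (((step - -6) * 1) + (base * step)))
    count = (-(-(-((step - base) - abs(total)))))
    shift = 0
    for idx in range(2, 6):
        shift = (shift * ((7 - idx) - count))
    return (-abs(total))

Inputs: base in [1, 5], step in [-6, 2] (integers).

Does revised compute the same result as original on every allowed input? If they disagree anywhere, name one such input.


Not equivalent: base=1, step=-6 separates them (-2 vs -12).
original: total = -2; count = 9; shift = 0; [idx=2]; shift = 0; [idx=3]; shift = 0; [idx=4]; shift = 0; [idx=5]; shift = 0; return -2
revised: total = 12; count = 19; shift = 0; [idx=2]; shift = 0; [idx=3]; shift = 0; [idx=4]; shift = 0; [idx=5]; shift = 0; return -12
verdict: not equivalent; witness: base=1, step=-6


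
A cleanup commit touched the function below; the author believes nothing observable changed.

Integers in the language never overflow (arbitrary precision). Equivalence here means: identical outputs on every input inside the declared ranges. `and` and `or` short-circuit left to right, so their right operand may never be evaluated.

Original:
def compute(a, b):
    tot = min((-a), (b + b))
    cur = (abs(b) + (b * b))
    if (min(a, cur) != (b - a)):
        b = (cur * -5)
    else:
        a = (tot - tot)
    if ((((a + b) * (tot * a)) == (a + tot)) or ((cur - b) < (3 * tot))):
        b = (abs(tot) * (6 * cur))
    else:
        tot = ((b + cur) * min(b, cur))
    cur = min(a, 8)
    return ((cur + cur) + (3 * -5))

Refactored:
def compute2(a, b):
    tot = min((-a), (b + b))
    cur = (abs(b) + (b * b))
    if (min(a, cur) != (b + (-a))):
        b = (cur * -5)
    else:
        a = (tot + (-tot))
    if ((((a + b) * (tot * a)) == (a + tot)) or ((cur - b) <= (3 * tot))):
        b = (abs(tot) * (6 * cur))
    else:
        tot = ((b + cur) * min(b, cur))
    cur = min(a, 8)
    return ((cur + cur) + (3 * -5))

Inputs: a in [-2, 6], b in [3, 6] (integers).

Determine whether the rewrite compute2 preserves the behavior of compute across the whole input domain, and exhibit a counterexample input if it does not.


Equivalent. Although `((cur - b) < (3 * tot))` became `((cur - b) <= (3 * tot))`, no input in the stated domain can expose it.
An exhaustive pass over the 36 declared inputs shows identical outputs.
One worked example (a=4, b=3) — compute: tot=-4, then cur=12, then (min(a, cur) != (b - a)) is true, then b=-60, then ((((a + b) * (tot * a)) == (a + tot)) or ((cur - b) < (3 * tot))) is false, then tot=2880, then cur=4, then returns -7; compute2: tot=-4, then cur=12, then (min(a, cur) != (b + (-a))) is true, then b=-60, then ((((a + b) * (tot * a)) == (a + tot)) or ((cur - b) <= (3 * tot))) is false, then tot=2880, then cur=4, then returns -7; agreement on -7.
verdict: equivalent


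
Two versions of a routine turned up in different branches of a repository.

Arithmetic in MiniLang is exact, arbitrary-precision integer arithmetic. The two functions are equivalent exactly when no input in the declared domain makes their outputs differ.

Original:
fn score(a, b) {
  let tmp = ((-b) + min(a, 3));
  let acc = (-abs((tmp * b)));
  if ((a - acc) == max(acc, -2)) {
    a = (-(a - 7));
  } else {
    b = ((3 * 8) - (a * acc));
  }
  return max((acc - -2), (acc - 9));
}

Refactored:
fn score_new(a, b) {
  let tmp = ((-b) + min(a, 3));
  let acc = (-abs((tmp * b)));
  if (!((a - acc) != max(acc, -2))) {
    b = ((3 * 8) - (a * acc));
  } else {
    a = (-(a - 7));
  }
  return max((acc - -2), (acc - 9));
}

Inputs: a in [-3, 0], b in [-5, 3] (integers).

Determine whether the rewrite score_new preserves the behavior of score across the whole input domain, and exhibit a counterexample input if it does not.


The edit looks behavioral (`((a - acc) == max(acc, -2))` became `((a - acc) != max(acc, -2))`), but over these ranges it never changes the outcome.
As a probe, take a=-2, b=0: score runs tmp=-2, then acc=0, then ((a - acc) == max(acc, -2)) is false, then b=24, then returns 2; score_new runs tmp=-2, then acc=0, then (!((a - acc) != max(acc, -2))) is false, then a=9, then returns 2; both end at 2.
Sweeping the whole domain (36 inputs) finds no disagreement.
verdict: equivalent


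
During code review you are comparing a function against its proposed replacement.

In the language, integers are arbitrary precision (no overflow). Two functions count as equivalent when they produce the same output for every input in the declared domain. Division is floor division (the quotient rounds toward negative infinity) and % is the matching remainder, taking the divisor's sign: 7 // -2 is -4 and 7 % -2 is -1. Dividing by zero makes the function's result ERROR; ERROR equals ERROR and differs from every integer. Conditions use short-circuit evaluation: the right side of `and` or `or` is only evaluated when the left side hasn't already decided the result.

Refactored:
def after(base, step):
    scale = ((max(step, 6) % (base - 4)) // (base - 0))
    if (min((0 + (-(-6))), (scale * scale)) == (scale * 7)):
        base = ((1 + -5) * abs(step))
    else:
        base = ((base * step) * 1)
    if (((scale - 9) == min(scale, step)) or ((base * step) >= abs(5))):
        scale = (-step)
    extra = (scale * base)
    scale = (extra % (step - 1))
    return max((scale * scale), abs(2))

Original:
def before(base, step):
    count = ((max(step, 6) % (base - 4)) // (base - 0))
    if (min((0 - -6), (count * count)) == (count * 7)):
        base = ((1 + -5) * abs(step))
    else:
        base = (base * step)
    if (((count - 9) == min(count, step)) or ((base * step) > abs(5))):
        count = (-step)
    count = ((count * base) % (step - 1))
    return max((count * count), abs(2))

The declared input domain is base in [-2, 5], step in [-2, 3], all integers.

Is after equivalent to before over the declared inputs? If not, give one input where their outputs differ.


Equivalent. Although `((base * step) > abs(5))` became `((base * step) >= abs(5))`, no input in the stated domain can expose it.
Across all 48 domain points the two functions coincide.
As a probe, take base=-1, step=0: before runs count := 4 | (min((0 - -6), (count * count)) == (count * 7)): false | base := 0 | (((count - 9) == min(count, step)) or ((base * step) > abs(5))): false | count := 0 | result 2; after runs scale := 4 | (min((0 + (-(-6))), (scale * scale)) == (scale * 7)): false | base := 0 | (((scale - 9) == min(scale, step)) or ((base * step) >= abs(5))): false | extra := 0 | scale := 0 | result 2; both end at 2.
verdict: equivalent


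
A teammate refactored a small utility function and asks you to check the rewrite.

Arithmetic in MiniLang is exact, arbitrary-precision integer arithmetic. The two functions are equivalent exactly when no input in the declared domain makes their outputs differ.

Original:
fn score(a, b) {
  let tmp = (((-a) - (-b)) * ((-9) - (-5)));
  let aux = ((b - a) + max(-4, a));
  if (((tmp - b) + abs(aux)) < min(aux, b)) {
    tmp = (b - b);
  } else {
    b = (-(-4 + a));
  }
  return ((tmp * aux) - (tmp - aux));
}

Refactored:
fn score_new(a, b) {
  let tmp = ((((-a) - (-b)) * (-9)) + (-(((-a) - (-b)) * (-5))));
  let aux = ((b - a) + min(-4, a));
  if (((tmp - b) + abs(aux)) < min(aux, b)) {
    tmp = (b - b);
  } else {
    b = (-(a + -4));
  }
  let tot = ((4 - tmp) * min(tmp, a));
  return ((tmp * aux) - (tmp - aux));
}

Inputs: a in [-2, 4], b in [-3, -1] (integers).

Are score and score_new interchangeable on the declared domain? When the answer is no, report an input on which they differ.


On input a=-2, b=-3, score returns -19 while score_new returns -29.
verdict: not equivalent; witness: a=-2, b=-3


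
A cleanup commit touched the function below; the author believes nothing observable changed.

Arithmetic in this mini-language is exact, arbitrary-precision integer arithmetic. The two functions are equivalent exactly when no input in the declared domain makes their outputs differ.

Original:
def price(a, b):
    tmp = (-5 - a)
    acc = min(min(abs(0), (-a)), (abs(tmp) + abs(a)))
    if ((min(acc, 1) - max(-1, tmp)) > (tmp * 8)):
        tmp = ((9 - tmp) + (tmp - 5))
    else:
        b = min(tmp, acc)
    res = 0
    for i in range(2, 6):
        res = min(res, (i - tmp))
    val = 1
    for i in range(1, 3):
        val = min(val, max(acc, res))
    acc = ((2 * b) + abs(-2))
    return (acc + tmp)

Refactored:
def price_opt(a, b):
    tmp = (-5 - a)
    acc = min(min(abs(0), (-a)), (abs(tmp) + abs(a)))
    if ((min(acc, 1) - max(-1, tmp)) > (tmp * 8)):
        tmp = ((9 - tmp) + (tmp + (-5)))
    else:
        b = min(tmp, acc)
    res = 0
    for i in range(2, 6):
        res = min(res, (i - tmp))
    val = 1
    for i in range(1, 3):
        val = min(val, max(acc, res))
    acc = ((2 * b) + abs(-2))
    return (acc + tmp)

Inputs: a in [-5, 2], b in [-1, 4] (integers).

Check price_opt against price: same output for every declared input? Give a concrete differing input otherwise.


The two are interchangeable: arithmetic usage differs, and every declared input agrees.
Tracing a=0, b=-1: price: tmp becomes -5; next acc becomes 0; next ((min(acc, 1) - max(-1, tmp)) > (tmp * 8)) evaluates to true; next tmp becomes 4; next res becomes 0; next at i=2:; next res becomes -2; next at i=3:; next res becomes -2; next at i=4:; next res becomes -2; next at i=5:; next res becomes -2; next val becomes 1; next at i=1:; next val becomes 0; next at i=2:; next val becomes 0; next acc becomes 0; next final value 4 | price_opt: tmp becomes -5; next acc becomes 0; next ((min(acc, 1) - max(-1, tmp)) > (tmp * 8)) evaluates to true; next tmp becomes 4; next res becomes 0; next at i=2:; next res becomes -2; next at i=3:; next res becomes -2; next at i=4:; next res becomes -2; next at i=5:; next res becomes -2; next val becomes 1; next at i=1:; next val becomes 0; next at i=2:; next val becomes 0; next acc becomes 0; next final value 4 — matching result 4.
Every one of the 48 inputs gives matching results.
verdict: equivalent


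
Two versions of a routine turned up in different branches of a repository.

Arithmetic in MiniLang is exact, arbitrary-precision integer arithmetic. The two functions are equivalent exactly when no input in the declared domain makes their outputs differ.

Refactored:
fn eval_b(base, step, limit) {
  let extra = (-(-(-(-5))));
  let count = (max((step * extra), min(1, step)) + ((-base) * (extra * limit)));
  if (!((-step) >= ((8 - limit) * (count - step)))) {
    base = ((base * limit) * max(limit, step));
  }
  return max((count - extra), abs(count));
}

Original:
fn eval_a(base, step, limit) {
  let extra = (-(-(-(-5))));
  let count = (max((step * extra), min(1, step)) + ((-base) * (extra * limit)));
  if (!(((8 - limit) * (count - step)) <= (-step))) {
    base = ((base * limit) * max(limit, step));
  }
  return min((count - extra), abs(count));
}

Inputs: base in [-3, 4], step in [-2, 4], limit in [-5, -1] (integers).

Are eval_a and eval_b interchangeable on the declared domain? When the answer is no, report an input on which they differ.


At base=-3, step=-2, limit=-5: eval_a gives -82, eval_b gives 77.
verdict: not equivalent; witness: base=-3, step=-2, limit=-5


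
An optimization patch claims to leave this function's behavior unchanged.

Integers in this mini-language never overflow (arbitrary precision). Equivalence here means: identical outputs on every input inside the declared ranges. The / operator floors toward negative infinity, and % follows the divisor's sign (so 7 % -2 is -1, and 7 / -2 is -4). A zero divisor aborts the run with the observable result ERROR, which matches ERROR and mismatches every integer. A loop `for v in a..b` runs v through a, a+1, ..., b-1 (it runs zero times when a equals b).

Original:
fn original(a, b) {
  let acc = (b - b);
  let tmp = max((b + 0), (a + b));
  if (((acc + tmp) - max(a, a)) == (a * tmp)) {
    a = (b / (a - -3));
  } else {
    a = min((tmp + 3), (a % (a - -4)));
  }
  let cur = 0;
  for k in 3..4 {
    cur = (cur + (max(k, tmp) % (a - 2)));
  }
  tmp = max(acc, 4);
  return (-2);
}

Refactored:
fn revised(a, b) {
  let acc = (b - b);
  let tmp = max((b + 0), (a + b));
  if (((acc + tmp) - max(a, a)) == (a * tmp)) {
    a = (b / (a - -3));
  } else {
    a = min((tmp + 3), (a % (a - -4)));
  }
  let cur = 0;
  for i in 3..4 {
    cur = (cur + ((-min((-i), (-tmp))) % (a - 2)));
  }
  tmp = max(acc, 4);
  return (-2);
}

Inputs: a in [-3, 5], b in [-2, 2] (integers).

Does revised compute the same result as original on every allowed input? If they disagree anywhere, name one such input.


Although min/max/abs usage differs, plus local variable names differ, 45/45 inputs agree.
verdict: equivalent


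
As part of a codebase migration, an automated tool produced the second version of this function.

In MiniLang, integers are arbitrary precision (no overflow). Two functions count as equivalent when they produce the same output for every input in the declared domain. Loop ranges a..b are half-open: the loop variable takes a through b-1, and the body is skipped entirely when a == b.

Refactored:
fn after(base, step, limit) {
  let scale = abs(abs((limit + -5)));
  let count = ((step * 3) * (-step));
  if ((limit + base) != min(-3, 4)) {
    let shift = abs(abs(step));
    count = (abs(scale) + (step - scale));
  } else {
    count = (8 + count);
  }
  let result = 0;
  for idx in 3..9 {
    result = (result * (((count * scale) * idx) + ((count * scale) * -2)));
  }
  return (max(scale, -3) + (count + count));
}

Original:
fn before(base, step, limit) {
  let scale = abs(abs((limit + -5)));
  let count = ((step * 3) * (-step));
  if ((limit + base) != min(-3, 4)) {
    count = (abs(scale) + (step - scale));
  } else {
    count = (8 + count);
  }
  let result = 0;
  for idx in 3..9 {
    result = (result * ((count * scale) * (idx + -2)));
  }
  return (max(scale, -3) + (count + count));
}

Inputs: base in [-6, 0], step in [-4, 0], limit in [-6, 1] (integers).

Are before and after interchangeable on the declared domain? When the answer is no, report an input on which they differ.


The two versions differ — the changes include min/max/abs usage differs, statement counts differ, arithmetic usage differs, local variable names differ.
Tracing base=0, step=-2, limit=-1: before: scale = 6; count = -12; ((limit + base) != min(-3, 4)) -> true; count = -2; result = 0; [idx=3]; result = 0; [idx=4]; result = 0; [idx=5]; result = 0; [idx=6]; result = 0; [idx=7]; result = 0; [idx=8]; result = 0; return 2 | after: scale = 6; count = -12; ((limit + base) != min(-3, 4)) -> true; shift = 2; count = -2; result = 0; [idx=3]; result = 0; [idx=4]; result = 0; [idx=5]; result = 0; [idx=6]; result = 0; [idx=7]; result = 0; [idx=8]; result = 0; return 2 — matching result 2.
Sweeping the whole domain (280 inputs) finds no disagreement.
verdict: equivalent


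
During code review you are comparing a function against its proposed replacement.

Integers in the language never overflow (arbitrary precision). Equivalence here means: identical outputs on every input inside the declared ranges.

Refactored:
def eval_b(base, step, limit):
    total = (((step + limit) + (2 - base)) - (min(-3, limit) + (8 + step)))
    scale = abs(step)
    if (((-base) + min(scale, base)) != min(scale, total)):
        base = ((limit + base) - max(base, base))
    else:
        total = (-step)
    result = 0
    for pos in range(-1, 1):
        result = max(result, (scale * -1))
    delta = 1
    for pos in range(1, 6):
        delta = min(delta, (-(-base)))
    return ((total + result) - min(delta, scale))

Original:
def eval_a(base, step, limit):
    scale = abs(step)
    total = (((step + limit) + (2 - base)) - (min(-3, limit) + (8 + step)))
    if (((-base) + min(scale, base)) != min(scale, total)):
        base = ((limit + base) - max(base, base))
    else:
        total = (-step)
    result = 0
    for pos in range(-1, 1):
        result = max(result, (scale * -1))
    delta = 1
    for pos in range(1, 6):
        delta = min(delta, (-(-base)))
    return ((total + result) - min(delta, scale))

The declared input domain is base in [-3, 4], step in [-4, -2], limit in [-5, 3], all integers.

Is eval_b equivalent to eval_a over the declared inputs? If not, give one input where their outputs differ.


Equivalent — the differences include same computation, different form, yet no declared input distinguishes the two.
Spot check at base=-3, step=-2, limit=3 — eval_a: scale := 2 | total := 3 | (((-base) + min(scale, base)) != min(scale, total)): true | base := 3 | result := 0 | iter pos=-1: | result := 0 | iter pos=0: | result := 0 | delta := 1 | iter pos=1: | delta := 1 | iter pos=2: | delta := 1 | iter pos=3: | delta := 1 | iter pos=4: | delta := 1 | iter pos=5: | delta := 1 | result 2. eval_b: total := 3 | scale := 2 | (((-base) + min(scale, base)) != min(scale, total)): true | base := 3 | result := 0 | iter pos=-1: | result := 0 | iter pos=0: | result := 0 | delta := 1 | iter pos=1: | delta := 1 | iter pos=2: | delta := 1 | iter pos=3: | delta := 1 | iter pos=4: | delta := 1 | iter pos=5: | delta := 1 | result 2. Both give 2.
Across all 216 domain points the two functions coincide.
verdict: equivalent


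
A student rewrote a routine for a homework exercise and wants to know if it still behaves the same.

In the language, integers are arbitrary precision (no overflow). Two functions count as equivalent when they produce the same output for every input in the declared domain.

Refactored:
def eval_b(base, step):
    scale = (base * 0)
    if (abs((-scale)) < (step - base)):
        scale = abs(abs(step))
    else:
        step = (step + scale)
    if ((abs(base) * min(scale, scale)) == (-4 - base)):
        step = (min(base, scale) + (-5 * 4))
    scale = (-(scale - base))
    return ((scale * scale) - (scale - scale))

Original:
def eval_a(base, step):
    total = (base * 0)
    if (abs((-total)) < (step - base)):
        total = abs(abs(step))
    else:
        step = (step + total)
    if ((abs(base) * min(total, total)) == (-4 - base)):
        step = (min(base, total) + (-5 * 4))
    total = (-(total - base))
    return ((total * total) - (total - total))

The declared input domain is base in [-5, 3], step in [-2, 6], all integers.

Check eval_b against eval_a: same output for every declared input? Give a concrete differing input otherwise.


Differences: local variable names differ — yet all 81 inputs agree.
verdict: equivalent


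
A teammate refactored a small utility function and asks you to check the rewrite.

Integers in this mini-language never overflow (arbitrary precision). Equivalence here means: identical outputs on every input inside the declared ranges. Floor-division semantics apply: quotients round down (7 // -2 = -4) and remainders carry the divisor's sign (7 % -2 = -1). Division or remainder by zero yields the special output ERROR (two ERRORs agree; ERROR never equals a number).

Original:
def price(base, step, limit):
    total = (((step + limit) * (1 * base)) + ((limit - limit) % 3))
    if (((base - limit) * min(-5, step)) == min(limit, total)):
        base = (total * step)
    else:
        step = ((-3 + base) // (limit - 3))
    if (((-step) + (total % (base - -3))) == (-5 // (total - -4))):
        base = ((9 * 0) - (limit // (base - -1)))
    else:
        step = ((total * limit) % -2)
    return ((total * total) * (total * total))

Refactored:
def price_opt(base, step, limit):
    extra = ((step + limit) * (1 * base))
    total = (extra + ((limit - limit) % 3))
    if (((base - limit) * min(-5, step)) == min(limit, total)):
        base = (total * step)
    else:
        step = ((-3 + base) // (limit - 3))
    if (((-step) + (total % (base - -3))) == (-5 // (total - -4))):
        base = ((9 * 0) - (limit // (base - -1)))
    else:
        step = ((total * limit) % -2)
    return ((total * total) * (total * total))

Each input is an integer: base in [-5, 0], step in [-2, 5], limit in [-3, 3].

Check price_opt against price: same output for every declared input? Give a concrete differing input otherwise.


Reading the diff, among the changes: local variable names differ, statement counts differ.
Spot check at base=-4, step=2, limit=-3 — price: total becomes 4; next (((base - limit) * min(-5, step)) == min(limit, total)) evaluates to false; next step becomes 1; next (((-step) + (total % (base - -3))) == (-5 // (total - -4))) evaluates to true; next base becomes -1; next final value 256. price_opt: extra becomes 4; next total becomes 4; next (((base - limit) * min(-5, step)) == min(limit, total)) evaluates to false; next step becomes 1; next (((-step) + (total % (base - -3))) == (-5 // (total - -4))) evaluates to true; next base becomes -1; next final value 256. Both give 256.
Every one of the 336 inputs gives matching results.
verdict: equivalent


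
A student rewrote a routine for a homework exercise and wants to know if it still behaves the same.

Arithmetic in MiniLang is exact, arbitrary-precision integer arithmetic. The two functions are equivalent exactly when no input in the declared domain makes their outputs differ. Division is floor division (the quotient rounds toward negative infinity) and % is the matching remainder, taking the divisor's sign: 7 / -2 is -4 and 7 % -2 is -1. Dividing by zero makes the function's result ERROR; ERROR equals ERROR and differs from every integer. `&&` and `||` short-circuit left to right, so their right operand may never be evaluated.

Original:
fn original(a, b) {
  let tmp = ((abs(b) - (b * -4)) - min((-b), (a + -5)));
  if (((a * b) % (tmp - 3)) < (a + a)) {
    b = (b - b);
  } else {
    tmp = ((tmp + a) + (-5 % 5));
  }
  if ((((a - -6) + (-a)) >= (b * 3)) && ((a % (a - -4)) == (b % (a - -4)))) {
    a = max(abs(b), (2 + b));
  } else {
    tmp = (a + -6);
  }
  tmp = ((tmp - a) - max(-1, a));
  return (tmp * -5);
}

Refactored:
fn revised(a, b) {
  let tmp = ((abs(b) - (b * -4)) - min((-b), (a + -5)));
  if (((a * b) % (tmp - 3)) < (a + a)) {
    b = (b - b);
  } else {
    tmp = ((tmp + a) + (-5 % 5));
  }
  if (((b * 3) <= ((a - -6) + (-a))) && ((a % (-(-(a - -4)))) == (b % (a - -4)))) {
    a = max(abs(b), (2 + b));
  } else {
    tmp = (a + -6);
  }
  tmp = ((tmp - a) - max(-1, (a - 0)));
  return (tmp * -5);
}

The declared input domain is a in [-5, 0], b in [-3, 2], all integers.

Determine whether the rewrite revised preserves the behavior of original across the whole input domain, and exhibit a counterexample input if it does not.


Side by side, the visible changes include: constant usage differs, plus comparison usage differs, plus arithmetic usage differs.
As a probe, take a=-2, b=-1: original runs tmp=4, then (((a * b) % (tmp - 3)) < (a + a)) is false, then tmp=2, then ((((a - -6) + (-a)) >= (b * 3)) && ((a % (a - -4)) == (b % (a - -4)))) is false, then tmp=-8, then tmp=-5, then returns 25; revised runs tmp=4, then (((a * b) % (tmp - 3)) < (a + a)) is false, then tmp=2, then (((b * 3) <= ((a - -6) + (-a))) && ((a % (-(-(a - -4)))) == (b % (a - -4)))) is false, then tmp=-8, then tmp=-5, then returns 25; both end at 25.
An exhaustive pass over the 36 declared inputs shows identical outputs.
verdict: equivalent


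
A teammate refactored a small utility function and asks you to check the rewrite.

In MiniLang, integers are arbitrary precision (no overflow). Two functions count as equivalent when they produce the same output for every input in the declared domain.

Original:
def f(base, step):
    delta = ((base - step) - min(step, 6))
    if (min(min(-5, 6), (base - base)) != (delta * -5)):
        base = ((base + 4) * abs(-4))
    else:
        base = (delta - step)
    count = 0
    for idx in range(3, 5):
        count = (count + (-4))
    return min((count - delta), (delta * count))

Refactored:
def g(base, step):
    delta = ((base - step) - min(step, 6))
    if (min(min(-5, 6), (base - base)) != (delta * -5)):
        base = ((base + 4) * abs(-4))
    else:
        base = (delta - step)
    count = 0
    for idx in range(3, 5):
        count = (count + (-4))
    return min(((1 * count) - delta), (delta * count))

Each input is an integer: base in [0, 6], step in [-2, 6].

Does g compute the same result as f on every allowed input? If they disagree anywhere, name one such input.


Differences: arithmetic usage differs, constant usage differs — yet all 63 inputs agree.
verdict: equivalent
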